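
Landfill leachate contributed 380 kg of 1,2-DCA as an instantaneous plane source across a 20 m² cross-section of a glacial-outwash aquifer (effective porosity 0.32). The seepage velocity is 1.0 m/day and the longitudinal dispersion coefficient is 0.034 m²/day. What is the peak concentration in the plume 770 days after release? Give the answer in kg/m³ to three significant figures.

3.27 kg/m³

The peak of an instantaneous 1D plume sits at x = vt; there the Gaussian factor is 1 and C_max = M/(n_e·A·√(4πDt)), where n_e·A is the pore area the mass is dissolved in.
√(4πDt) = √(4π × 0.034 × 770) = 18.14 m, so C_max = 380/(0.32 × 20 × 18.14) = 3.27 kg/m³.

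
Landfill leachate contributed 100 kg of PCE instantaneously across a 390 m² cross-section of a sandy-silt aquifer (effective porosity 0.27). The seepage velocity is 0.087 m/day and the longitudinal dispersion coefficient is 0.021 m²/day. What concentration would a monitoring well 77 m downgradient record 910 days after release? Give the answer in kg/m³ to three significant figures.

For an instantaneous plane source, C(x,t) = M/(n_e·A·√(4πDt)) · exp(−(x−vt)²/(4Dt)), with n_e·A the pore (flow) area.
Plume center vt = 0.087 × 910 = 79.17 m, so the well at 77 m is 2.17 m upgradient of the peak.
√(4πDt) = 15.50 m, giving peak height M/(n_e·A·√(4πDt)) = 100/(0.27 × 390 × 15.50) = 0.06127 kg/m³.
(x−vt)²/(4Dt) = (-2.17)²/(4 × 0.021 × 910) = 0.06160; exp(−0.06160) = 0.9403.
C = 0.06127 × 0.9403 = 0.0576 kg/m³.

0.0576 kg/m³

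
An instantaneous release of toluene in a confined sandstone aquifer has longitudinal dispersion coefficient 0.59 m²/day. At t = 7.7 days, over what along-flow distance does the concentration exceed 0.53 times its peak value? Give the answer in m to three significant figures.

The plume is Gaussian with σ = √(2Dt) = √(2 × 0.59 × 7.7) = 3.014 m.
C/C_peak = exp(−Δx²/(2σ²)) = 0.53 ⇒ Δx = σ·√(−2 ln 0.53) = 3.014 × 1.127 = 3.397 m.
Width = 2Δx = 6.79 m.

6.79 m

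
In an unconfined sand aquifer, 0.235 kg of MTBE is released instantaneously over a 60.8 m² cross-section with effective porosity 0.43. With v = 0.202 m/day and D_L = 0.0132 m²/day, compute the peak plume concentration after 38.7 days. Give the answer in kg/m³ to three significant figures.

0.00355 kg/m³

The peak of an instantaneous 1D plume sits at x = vt; there the Gaussian factor is 1 and C_max = M/(n_e·A·√(4πDt)), where n_e·A is the pore area the mass is dissolved in.
√(4πDt) = √(4π × 0.0132 × 38.7) = 2.534 m, so C_max = 0.235/(0.43 × 60.8 × 2.534) = 0.00355 kg/m³.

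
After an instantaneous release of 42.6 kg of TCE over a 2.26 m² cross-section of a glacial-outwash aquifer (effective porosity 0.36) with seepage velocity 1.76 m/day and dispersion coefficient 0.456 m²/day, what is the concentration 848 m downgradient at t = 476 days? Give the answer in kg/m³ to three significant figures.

For an instantaneous plane source, C(x,t) = M/(n_e·A·√(4πDt)) · exp(−(x−vt)²/(4Dt)), with n_e·A the pore (flow) area.
Plume center vt = 1.76 × 476 = 837.76 m, so the well at 848 m is 10.24 m downgradient of the peak.
√(4πDt) = 52.23 m, giving peak height M/(n_e·A·√(4πDt)) = 42.6/(0.36 × 2.26 × 52.23) = 1.002 kg/m³.
(x−vt)²/(4Dt) = (10.24)²/(4 × 0.456 × 476) = 0.1208; exp(−0.1208) = 0.8862.
C = 1.002 × 0.8862 = 0.888 kg/m³.

0.888 kg/m³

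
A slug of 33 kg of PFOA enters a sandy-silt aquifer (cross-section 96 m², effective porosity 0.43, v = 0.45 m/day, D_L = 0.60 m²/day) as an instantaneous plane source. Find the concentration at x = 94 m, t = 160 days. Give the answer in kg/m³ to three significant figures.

For an instantaneous plane source, C(x,t) = M/(n_e·A·√(4πDt)) · exp(−(x−vt)²/(4Dt)), with n_e·A the pore (flow) area.
Plume center vt = 0.45 × 160 = 72 m, so the well at 94 m is 22 m downgradient of the peak.
√(4πDt) = 34.73 m, giving peak height M/(n_e·A·√(4πDt)) = 33/(0.43 × 96 × 34.73) = 0.02302 kg/m³.
(x−vt)²/(4Dt) = (22)²/(4 × 0.60 × 160) = 1.260; exp(−1.260) = 0.2837.
C = 0.02302 × 0.2837 = 0.00653 kg/m³.

0.00653 kg/m³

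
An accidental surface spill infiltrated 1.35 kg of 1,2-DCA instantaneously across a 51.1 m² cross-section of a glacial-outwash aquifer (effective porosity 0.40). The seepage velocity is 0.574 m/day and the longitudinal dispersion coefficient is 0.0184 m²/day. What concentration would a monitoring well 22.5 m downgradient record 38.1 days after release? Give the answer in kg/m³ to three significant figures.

0.0193 kg/m³

For an instantaneous plane source, C(x,t) = M/(n_e·A·√(4πDt)) · exp(−(x−vt)²/(4Dt)), with n_e·A the pore (flow) area.
Plume center vt = 0.574 × 38.1 = 21.8694 m, so the well at 22.5 m is 0.6306 m downgradient of the peak.
√(4πDt) = 2.968 m, giving peak height M/(n_e·A·√(4πDt)) = 1.35/(0.40 × 51.1 × 2.968) = 0.02225 kg/m³.
(x−vt)²/(4Dt) = (0.6306)²/(4 × 0.0184 × 38.1) = 0.1418; exp(−0.1418) = 0.8678.
C = 0.02225 × 0.8678 = 0.0193 kg/m³.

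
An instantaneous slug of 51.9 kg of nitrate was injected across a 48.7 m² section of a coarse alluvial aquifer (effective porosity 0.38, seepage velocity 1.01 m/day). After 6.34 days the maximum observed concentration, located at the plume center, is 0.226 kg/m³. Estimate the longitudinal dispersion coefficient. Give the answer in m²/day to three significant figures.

1.93 m²/day

At the plume center C_max = M/(n_e·A·√(4πDt)), so D = M²/(4πt·(n_e·A·C_max)²).
n_e·A·C_max = 0.38 × 48.7 × 0.226 = 4.182 kg/m.
D = 51.9²/(4π × 6.34 × 4.182²) = 1.93 m²/day.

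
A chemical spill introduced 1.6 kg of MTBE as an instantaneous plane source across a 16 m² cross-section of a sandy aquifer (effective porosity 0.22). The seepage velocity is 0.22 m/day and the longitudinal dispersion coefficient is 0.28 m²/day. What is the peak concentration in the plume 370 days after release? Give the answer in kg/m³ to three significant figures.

0.0126 kg/m³

The peak of an instantaneous 1D plume sits at x = vt; there the Gaussian factor is 1 and C_max = M/(n_e·A·√(4πDt)), where n_e·A is the pore area the mass is dissolved in.
√(4πDt) = √(4π × 0.28 × 370) = 36.08 m, so C_max = 1.6/(0.22 × 16 × 36.08) = 0.0126 kg/m³.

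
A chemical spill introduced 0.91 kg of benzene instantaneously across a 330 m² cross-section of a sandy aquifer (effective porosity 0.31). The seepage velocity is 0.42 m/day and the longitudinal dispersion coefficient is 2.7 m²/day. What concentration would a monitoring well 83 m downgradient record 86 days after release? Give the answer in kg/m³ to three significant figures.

For an instantaneous plane source, C(x,t) = M/(n_e·A·√(4πDt)) · exp(−(x−vt)²/(4Dt)), with n_e·A the pore (flow) area.
Plume center vt = 0.42 × 86 = 36.12 m, so the well at 83 m is 46.88 m downgradient of the peak.
√(4πDt) = 54.02 m, giving peak height M/(n_e·A·√(4πDt)) = 0.91/(0.31 × 330 × 54.02) = 0.0001647 kg/m³.
(x−vt)²/(4Dt) = (46.88)²/(4 × 2.7 × 86) = 2.366; exp(−2.366) = 0.09386.
C = 0.0001647 × 0.09386 = 1.55e-05 kg/m³.

1.55e-05 kg/m³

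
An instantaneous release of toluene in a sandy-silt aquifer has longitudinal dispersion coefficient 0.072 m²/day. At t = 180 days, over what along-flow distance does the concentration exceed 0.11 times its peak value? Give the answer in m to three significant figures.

21.4 m

The plume is Gaussian with σ = √(2Dt) = √(2 × 0.072 × 180) = 5.091 m.
C/C_peak = exp(−Δx²/(2σ²)) = 0.11 ⇒ Δx = σ·√(−2 ln 0.11) = 5.091 × 2.101 = 10.70 m.
Width = 2Δx = 21.4 m.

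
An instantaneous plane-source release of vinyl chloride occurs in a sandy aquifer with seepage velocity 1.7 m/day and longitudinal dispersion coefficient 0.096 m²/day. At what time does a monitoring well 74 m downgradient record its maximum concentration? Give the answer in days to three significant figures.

43.5 days

For the 1D instantaneous-source solution, setting ∂C/∂t = 0 at fixed x gives v²t² + 2Dt − x² = 0, so t = (√(D² + v²x²) − D)/v².
√(D² + v²x²) = √(0.096² + 1.7² × 74²) = 125.8; v² = 2.89.
t = (125.8 − 0.096)/2.89 = 43.5 days (vs. the pure-advection estimate x/v = 43.5 d).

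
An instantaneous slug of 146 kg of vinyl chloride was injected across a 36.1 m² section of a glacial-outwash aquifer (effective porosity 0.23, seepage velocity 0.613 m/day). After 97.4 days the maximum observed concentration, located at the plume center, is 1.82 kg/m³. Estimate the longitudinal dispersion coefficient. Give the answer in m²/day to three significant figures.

At the plume center C_max = M/(n_e·A·√(4πDt)), so D = M²/(4πt·(n_e·A·C_max)²).
n_e·A·C_max = 0.23 × 36.1 × 1.82 = 15.11 kg/m.
D = 146²/(4π × 97.4 × 15.11²) = 0.0763 m²/day.

0.0763 m²/day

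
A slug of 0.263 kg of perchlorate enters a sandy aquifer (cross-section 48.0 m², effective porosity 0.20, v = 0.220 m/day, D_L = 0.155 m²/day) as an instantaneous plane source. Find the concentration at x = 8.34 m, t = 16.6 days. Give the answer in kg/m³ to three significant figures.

For an instantaneous plane source, C(x,t) = M/(n_e·A·√(4πDt)) · exp(−(x−vt)²/(4Dt)), with n_e·A the pore (flow) area.
Plume center vt = 0.220 × 16.6 = 3.652 m, so the well at 8.34 m is 4.688 m downgradient of the peak.
√(4πDt) = 5.686 m, giving peak height M/(n_e·A·√(4πDt)) = 0.263/(0.20 × 48.0 × 5.686) = 0.004818 kg/m³.
(x−vt)²/(4Dt) = (4.688)²/(4 × 0.155 × 16.6) = 2.135; exp(−2.135) = 0.1182.
C = 0.004818 × 0.1182 = 0.000569 kg/m³.

0.000569 kg/m³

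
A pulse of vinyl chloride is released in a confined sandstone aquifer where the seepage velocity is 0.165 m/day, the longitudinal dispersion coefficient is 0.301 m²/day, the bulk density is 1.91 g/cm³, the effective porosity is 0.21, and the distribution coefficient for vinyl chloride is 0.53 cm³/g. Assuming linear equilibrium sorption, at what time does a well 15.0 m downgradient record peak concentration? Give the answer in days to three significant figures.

469 days

Retardation factor R = 1 + ρ_b·K_d/n = 1 + 1.91 × 0.53/0.21 = 5.820.
Sorption retards both mechanisms: v_R = v/R = 0.02835 m/day, D_R = D/R = 0.05172 m²/day.
Peak time from v_R²t² + 2D_R t − x² = 0: t = (√(D_R² + v_R²x²) − D_R)/v_R².
√(D_R² + v_R²x²) = √(0.05172² + 0.02835² × 15.0²) = 0.4284; v_R² = 0.0008037.
t = (0.4284 − 0.05172)/0.0008037 = 469 days.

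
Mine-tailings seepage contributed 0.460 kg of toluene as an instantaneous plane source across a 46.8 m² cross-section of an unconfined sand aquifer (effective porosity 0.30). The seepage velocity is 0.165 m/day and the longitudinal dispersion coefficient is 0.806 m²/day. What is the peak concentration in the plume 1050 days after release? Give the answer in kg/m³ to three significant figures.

0.000318 kg/m³

The peak of an instantaneous 1D plume sits at x = vt; there the Gaussian factor is 1 and C_max = M/(n_e·A·√(4πDt)), where n_e·A is the pore area the mass is dissolved in.
√(4πDt) = √(4π × 0.806 × 1050) = 103.1 m, so C_max = 0.460/(0.30 × 46.8 × 103.1) = 0.000318 kg/m³.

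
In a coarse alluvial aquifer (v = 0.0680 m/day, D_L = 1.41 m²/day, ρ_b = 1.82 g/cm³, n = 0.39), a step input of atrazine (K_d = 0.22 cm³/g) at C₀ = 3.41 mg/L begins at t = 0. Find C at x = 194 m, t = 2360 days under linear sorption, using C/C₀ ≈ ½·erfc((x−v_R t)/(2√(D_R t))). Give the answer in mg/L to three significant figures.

0.0769 mg/L

Retardation factor R = 1 + ρ_b·K_d/n = 1 + 1.82 × 0.22/0.39 = 2.027.
Sorption retards both mechanisms: v_R = v/R = 0.03355 m/day, D_R = D/R = 0.6956 m²/day.
v_R·t = 0.03355 × 2360 = 79.178 m; 2√(D_R t) = 81.03 m; argument = (194 − 79.178)/81.03 = 1.417.
C = C₀ × ½·erfc(1.417) = 3.41 × 0.02254 = 0.0769 mg/L.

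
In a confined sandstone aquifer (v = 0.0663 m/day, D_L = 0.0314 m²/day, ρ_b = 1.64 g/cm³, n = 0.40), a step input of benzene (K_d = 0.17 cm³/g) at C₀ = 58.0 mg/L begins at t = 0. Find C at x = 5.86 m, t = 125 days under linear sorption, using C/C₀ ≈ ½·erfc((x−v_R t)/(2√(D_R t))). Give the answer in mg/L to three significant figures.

Retardation factor R = 1 + ρ_b·K_d/n = 1 + 1.64 × 0.17/0.40 = 1.697.
Sorption retards both mechanisms: v_R = v/R = 0.03907 m/day, D_R = D/R = 0.01850 m²/day.
v_R·t = 0.03907 × 125 = 4.88375 m; 2√(D_R t) = 3.041 m; argument = (5.86 − 4.88375)/3.041 = 0.3210.
C = C₀ × ½·erfc(0.3210) = 58.0 × 0.3249 = 18.8 mg/L.

18.8 mg/L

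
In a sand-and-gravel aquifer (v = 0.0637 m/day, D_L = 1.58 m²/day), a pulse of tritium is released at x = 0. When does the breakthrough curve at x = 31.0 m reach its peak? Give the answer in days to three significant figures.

For the 1D instantaneous-source solution, setting ∂C/∂t = 0 at fixed x gives v²t² + 2Dt − x² = 0, so t = (√(D² + v²x²) − D)/v².
√(D² + v²x²) = √(1.58² + 0.0637² × 31.0²) = 2.529; v² = 0.00405769.
t = (2.529 − 1.58)/0.00405769 = 234 days (vs. the pure-advection estimate x/v = 487 d).

234 days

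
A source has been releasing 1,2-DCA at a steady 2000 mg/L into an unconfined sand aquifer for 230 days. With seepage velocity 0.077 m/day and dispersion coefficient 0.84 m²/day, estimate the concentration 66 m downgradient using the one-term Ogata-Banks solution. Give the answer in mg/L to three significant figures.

14.0 mg/L

For a continuous step input, C/C₀ ≈ ½·erfc((x−vt)/(2√(Dt))).
vt = 0.077 × 230 = 17.71 m and 2√(Dt) = 2√(0.84 × 230) = 27.80 m.
Argument (x−vt)/(2√(Dt)) = (66 − 17.71)/27.80 = 1.737; ½·erfc(1.737) = 0.007015.
C = 2000 × 0.007015 = 14.0 mg/L.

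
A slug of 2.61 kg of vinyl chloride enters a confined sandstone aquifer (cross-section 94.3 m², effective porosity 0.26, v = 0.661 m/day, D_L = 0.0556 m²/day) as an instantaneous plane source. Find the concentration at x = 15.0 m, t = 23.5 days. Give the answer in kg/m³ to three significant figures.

0.0249 kg/m³

For an instantaneous plane source, C(x,t) = M/(n_e·A·√(4πDt)) · exp(−(x−vt)²/(4Dt)), with n_e·A the pore (flow) area.
Plume center vt = 0.661 × 23.5 = 15.5335 m, so the well at 15.0 m is 0.5335 m upgradient of the peak.
√(4πDt) = 4.052 m, giving peak height M/(n_e·A·√(4πDt)) = 2.61/(0.26 × 94.3 × 4.052) = 0.02627 kg/m³.
(x−vt)²/(4Dt) = (-0.5335)²/(4 × 0.0556 × 23.5) = 0.05446; exp(−0.05446) = 0.9470.
C = 0.02627 × 0.9470 = 0.0249 kg/m³.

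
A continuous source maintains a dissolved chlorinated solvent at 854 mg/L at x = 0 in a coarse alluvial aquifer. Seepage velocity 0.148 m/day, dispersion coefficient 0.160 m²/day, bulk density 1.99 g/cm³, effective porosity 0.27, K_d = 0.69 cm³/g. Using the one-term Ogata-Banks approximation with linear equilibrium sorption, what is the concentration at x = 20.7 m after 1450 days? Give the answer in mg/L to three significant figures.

Retardation factor R = 1 + ρ_b·K_d/n = 1 + 1.99 × 0.69/0.27 = 6.086.
Sorption retards both mechanisms: v_R = v/R = 0.02432 m/day, D_R = D/R = 0.02629 m²/day.
v_R·t = 0.02432 × 1450 = 35.264 m; 2√(D_R t) = 12.35 m; argument = (20.7 − 35.264)/12.35 = -1.179.
C = C₀ × ½·erfc(-1.179) = 854 × 0.9523 = 813 mg/L.

813 mg/L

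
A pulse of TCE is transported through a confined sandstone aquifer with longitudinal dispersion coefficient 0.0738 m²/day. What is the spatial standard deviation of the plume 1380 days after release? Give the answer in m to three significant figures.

Dispersive spreading gives a Gaussian with σ² = 2Dt; advection only shifts the center.
σ = √(2 × 0.0738 × 1380) = 14.3 m.

14.3 m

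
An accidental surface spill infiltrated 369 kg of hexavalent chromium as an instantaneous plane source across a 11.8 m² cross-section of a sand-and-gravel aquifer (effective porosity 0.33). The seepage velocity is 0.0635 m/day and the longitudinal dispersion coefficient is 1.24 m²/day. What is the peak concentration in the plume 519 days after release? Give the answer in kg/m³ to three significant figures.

The peak of an instantaneous 1D plume sits at x = vt; there the Gaussian factor is 1 and C_max = M/(n_e·A·√(4πDt)), where n_e·A is the pore area the mass is dissolved in.
√(4πDt) = √(4π × 1.24 × 519) = 89.93 m, so C_max = 369/(0.33 × 11.8 × 89.93) = 1.05 kg/m³.

1.05 kg/m³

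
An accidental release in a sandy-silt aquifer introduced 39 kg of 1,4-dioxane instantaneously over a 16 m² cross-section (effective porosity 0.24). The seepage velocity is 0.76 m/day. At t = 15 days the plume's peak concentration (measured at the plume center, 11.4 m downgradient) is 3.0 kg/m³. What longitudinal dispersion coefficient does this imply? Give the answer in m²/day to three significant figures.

At the plume center C_max = M/(n_e·A·√(4πDt)), so D = M²/(4πt·(n_e·A·C_max)²).
n_e·A·C_max = 0.24 × 16 × 3.0 = 11.52 kg/m.
D = 39²/(4π × 15 × 11.52²) = 0.0608 m²/day.

0.0608 m²/day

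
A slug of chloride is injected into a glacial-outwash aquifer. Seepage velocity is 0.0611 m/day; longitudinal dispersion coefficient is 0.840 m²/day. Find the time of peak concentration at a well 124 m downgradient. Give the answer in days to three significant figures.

For the 1D instantaneous-source solution, setting ∂C/∂t = 0 at fixed x gives v²t² + 2Dt − x² = 0, so t = (√(D² + v²x²) − D)/v².
√(D² + v²x²) = √(0.840² + 0.0611² × 124²) = 7.623; v² = 0.00373321.
t = (7.623 − 0.840)/0.00373321 = 1820 days (vs. the pure-advection estimate x/v = 2030 d).

1820 days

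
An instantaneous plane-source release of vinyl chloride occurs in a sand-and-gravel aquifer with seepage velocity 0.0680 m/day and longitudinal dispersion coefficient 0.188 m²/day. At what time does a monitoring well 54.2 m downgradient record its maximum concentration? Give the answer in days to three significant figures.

757 days

For the 1D instantaneous-source solution, setting ∂C/∂t = 0 at fixed x gives v²t² + 2Dt − x² = 0, so t = (√(D² + v²x²) − D)/v².
√(D² + v²x²) = √(0.188² + 0.0680² × 54.2²) = 3.690; v² = 0.004624.
t = (3.690 − 0.188)/0.004624 = 757 days (vs. the pure-advection estimate x/v = 797 d).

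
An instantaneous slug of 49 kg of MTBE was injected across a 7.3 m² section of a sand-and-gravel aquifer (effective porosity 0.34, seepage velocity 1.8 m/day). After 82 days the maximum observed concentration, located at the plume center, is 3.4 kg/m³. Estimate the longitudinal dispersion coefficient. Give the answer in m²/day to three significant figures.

At the plume center C_max = M/(n_e·A·√(4πDt)), so D = M²/(4πt·(n_e·A·C_max)²).
n_e·A·C_max = 0.34 × 7.3 × 3.4 = 8.439 kg/m.
D = 49²/(4π × 82 × 8.439²) = 0.0327 m²/day.

0.0327 m²/day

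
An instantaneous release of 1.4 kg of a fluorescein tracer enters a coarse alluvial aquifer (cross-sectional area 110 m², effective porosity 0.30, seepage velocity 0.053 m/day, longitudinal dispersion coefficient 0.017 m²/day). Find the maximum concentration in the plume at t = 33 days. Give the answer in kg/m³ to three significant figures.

The peak of an instantaneous 1D plume sits at x = vt; there the Gaussian factor is 1 and C_max = M/(n_e·A·√(4πDt)), where n_e·A is the pore area the mass is dissolved in.
√(4πDt) = √(4π × 0.017 × 33) = 2.655 m, so C_max = 1.4/(0.30 × 110 × 2.655) = 0.0160 kg/m³.

0.0160 kg/m³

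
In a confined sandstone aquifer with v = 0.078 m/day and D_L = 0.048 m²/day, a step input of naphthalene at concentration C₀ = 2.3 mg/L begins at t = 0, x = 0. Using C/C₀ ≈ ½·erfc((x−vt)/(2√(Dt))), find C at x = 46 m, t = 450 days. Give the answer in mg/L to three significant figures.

For a continuous step input, C/C₀ ≈ ½·erfc((x−vt)/(2√(Dt))).
vt = 0.078 × 450 = 35.1 m and 2√(Dt) = 2√(0.048 × 450) = 9.295 m.
Argument (x−vt)/(2√(Dt)) = (46 − 35.1)/9.295 = 1.173; ½·erfc(1.173) = 0.04857.
C = 2.3 × 0.04857 = 0.112 mg/L.

0.112 mg/L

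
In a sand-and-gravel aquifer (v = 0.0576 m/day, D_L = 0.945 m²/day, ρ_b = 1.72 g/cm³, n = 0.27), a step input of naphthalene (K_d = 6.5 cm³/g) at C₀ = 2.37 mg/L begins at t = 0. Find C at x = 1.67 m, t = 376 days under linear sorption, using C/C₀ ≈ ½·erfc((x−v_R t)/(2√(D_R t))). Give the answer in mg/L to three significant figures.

Retardation factor R = 1 + ρ_b·K_d/n = 1 + 1.72 × 6.5/0.27 = 42.41.
Sorption retards both mechanisms: v_R = v/R = 0.001358 m/day, D_R = D/R = 0.02228 m²/day.
v_R·t = 0.001358 × 376 = 0.510608 m; 2√(D_R t) = 5.789 m; argument = (1.67 − 0.510608)/5.789 = 0.2003.
C = C₀ × ½·erfc(0.2003) = 2.37 × 0.3885 = 0.921 mg/L.

0.921 mg/L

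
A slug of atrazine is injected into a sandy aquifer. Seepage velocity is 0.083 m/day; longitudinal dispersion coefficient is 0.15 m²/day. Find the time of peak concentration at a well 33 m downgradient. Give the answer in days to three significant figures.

For the 1D instantaneous-source solution, setting ∂C/∂t = 0 at fixed x gives v²t² + 2Dt − x² = 0, so t = (√(D² + v²x²) − D)/v².
√(D² + v²x²) = √(0.15² + 0.083² × 33²) = 2.743; v² = 0.006889.
t = (2.743 − 0.15)/0.006889 = 376 days (vs. the pure-advection estimate x/v = 398 d).

376 days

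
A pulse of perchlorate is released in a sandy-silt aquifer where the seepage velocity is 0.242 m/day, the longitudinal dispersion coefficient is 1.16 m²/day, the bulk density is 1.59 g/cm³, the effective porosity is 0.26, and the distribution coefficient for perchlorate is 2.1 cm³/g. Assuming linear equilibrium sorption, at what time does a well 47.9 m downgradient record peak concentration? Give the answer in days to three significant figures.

Retardation factor R = 1 + ρ_b·K_d/n = 1 + 1.59 × 2.1/0.26 = 13.84.
Sorption retards both mechanisms: v_R = v/R = 0.01749 m/day, D_R = D/R = 0.08382 m²/day.
Peak time from v_R²t² + 2D_R t − x² = 0: t = (√(D_R² + v_R²x²) − D_R)/v_R².
√(D_R² + v_R²x²) = √(0.08382² + 0.01749² × 47.9²) = 0.8420; v_R² = 0.0003059.
t = (0.8420 − 0.08382)/0.0003059 = 2480 days.

2480 days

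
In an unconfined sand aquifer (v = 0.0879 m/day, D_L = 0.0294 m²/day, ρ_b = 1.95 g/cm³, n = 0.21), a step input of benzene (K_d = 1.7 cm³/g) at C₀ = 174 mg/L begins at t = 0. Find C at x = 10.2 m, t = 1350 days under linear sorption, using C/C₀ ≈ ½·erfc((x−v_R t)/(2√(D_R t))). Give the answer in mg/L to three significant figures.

Retardation factor R = 1 + ρ_b·K_d/n = 1 + 1.95 × 1.7/0.21 = 16.79.
Sorption retards both mechanisms: v_R = v/R = 0.005235 m/day, D_R = D/R = 0.001751 m²/day.
v_R·t = 0.005235 × 1350 = 7.06725 m; 2√(D_R t) = 3.075 m; argument = (10.2 − 7.06725)/3.075 = 1.019.
C = C₀ × ½·erfc(1.019) = 174 × 0.07478 = 13.0 mg/L.

13.0 mg/L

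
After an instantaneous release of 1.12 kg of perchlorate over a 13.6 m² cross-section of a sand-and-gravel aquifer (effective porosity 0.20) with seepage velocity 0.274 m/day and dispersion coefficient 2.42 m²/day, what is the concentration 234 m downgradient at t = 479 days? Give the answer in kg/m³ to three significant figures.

0.000350 kg/m³

For an instantaneous plane source, C(x,t) = M/(n_e·A·√(4πDt)) · exp(−(x−vt)²/(4Dt)), with n_e·A the pore (flow) area.
Plume center vt = 0.274 × 479 = 131.246 m, so the well at 234 m is 102.754 m downgradient of the peak.
√(4πDt) = 120.7 m, giving peak height M/(n_e·A·√(4πDt)) = 1.12/(0.20 × 13.6 × 120.7) = 0.003411 kg/m³.
(x−vt)²/(4Dt) = (102.754)²/(4 × 2.42 × 479) = 2.277; exp(−2.277) = 0.1026.
C = 0.003411 × 0.1026 = 0.000350 kg/m³.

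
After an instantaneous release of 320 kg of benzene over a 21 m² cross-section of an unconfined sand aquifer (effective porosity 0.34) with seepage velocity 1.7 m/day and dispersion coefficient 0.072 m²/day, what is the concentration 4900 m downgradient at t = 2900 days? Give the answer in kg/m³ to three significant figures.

For an instantaneous plane source, C(x,t) = M/(n_e·A·√(4πDt)) · exp(−(x−vt)²/(4Dt)), with n_e·A the pore (flow) area.
Plume center vt = 1.7 × 2900 = 4930 m, so the well at 4900 m is 30 m upgradient of the peak.
√(4πDt) = 51.22 m, giving peak height M/(n_e·A·√(4πDt)) = 320/(0.34 × 21 × 51.22) = 0.8750 kg/m³.
(x−vt)²/(4Dt) = (-30)²/(4 × 0.072 × 2900) = 1.078; exp(−1.078) = 0.3403.
C = 0.8750 × 0.3403 = 0.298 kg/m³.

0.298 kg/m³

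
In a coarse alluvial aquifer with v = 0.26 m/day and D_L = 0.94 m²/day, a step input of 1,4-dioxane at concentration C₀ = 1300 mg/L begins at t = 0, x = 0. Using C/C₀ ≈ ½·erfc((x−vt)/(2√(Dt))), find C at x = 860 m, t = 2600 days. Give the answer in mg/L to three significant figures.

For a continuous step input, C/C₀ ≈ ½·erfc((x−vt)/(2√(Dt))).
vt = 0.26 × 2600 = 676 m and 2√(Dt) = 2√(0.94 × 2600) = 98.87 m.
Argument (x−vt)/(2√(Dt)) = (860 − 676)/98.87 = 1.861; ½·erfc(1.861) = 0.004246.
C = 1300 × 0.004246 = 5.52 mg/L.

5.52 mg/L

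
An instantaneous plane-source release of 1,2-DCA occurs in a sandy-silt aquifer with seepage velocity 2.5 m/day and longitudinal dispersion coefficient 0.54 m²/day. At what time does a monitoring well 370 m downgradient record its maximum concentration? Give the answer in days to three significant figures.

148 days

For the 1D instantaneous-source solution, setting ∂C/∂t = 0 at fixed x gives v²t² + 2Dt − x² = 0, so t = (√(D² + v²x²) − D)/v².
√(D² + v²x²) = √(0.54² + 2.5² × 370²) = 925.0; v² = 6.25.
t = (925.0 − 0.54)/6.25 = 148 days (vs. the pure-advection estimate x/v = 148 d).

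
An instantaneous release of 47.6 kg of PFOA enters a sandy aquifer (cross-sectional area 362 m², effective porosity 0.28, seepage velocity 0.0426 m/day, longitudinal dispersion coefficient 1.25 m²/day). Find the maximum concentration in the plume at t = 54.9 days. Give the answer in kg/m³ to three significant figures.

0.0160 kg/m³

The peak of an instantaneous 1D plume sits at x = vt; there the Gaussian factor is 1 and C_max = M/(n_e·A·√(4πDt)), where n_e·A is the pore area the mass is dissolved in.
√(4πDt) = √(4π × 1.25 × 54.9) = 29.37 m, so C_max = 47.6/(0.28 × 362 × 29.37) = 0.0160 kg/m³.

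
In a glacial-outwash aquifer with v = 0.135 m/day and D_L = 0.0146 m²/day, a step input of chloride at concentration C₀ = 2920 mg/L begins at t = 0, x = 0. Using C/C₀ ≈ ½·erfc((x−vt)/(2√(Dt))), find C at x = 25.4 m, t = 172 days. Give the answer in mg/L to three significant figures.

483 mg/L

For a continuous step input, C/C₀ ≈ ½·erfc((x−vt)/(2√(Dt))).
vt = 0.135 × 172 = 23.22 m and 2√(Dt) = 2√(0.0146 × 172) = 3.169 m.
Argument (x−vt)/(2√(Dt)) = (25.4 − 23.22)/3.169 = 0.6879; ½·erfc(0.6879) = 0.1653.
C = 2920 × 0.1653 = 483 mg/L.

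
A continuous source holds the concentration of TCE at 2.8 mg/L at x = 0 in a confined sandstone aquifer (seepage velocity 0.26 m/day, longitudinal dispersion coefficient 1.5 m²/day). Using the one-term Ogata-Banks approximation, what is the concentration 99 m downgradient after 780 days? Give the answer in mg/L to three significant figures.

For a continuous step input, C/C₀ ≈ ½·erfc((x−vt)/(2√(Dt))).
vt = 0.26 × 780 = 202.8 m and 2√(Dt) = 2√(1.5 × 780) = 68.41 m.
Argument (x−vt)/(2√(Dt)) = (99 − 202.8)/68.41 = -1.517; ½·erfc(-1.517) = 0.9840.
C = 2.8 × 0.9840 = 2.76 mg/L.

2.76 mg/L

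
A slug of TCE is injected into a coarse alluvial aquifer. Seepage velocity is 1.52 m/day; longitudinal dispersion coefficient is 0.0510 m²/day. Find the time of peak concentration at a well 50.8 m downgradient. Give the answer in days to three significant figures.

For the 1D instantaneous-source solution, setting ∂C/∂t = 0 at fixed x gives v²t² + 2Dt − x² = 0, so t = (√(D² + v²x²) − D)/v².
√(D² + v²x²) = √(0.0510² + 1.52² × 50.8²) = 77.22; v² = 2.3104.
t = (77.22 − 0.0510)/2.3104 = 33.4 days (vs. the pure-advection estimate x/v = 33.4 d).

33.4 days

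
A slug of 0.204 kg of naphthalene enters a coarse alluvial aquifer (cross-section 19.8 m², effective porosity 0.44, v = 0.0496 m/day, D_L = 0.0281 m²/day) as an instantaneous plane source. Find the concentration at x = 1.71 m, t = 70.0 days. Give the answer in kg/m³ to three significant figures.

For an instantaneous plane source, C(x,t) = M/(n_e·A·√(4πDt)) · exp(−(x−vt)²/(4Dt)), with n_e·A the pore (flow) area.
Plume center vt = 0.0496 × 70.0 = 3.472 m, so the well at 1.71 m is 1.762 m upgradient of the peak.
√(4πDt) = 4.972 m, giving peak height M/(n_e·A·√(4πDt)) = 0.204/(0.44 × 19.8 × 4.972) = 0.004710 kg/m³.
(x−vt)²/(4Dt) = (-1.762)²/(4 × 0.0281 × 70.0) = 0.3946; exp(−0.3946) = 0.6739.
C = 0.004710 × 0.6739 = 0.00317 kg/m³.

0.00317 kg/m³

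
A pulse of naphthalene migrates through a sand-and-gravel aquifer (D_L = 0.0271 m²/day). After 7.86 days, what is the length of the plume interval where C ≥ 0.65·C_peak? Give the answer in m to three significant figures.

The plume is Gaussian with σ = √(2Dt) = √(2 × 0.0271 × 7.86) = 0.6527 m.
C/C_peak = exp(−Δx²/(2σ²)) = 0.65 ⇒ Δx = σ·√(−2 ln 0.65) = 0.6527 × 0.9282 = 0.6058 m.
Width = 2Δx = 1.21 m.

1.21 m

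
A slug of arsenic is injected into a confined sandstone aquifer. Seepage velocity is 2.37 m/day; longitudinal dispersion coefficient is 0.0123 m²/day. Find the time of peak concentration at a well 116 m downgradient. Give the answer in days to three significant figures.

For the 1D instantaneous-source solution, setting ∂C/∂t = 0 at fixed x gives v²t² + 2Dt − x² = 0, so t = (√(D² + v²x²) − D)/v².
√(D² + v²x²) = √(0.0123² + 2.37² × 116²) = 274.9; v² = 5.6169.
t = (274.9 − 0.0123)/5.6169 = 48.9 days (vs. the pure-advection estimate x/v = 48.9 d).

48.9 days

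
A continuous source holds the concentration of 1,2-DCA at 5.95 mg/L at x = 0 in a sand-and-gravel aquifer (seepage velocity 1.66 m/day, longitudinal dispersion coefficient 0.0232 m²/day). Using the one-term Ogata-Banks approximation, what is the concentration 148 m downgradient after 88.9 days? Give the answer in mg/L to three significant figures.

2.48 mg/L

For a continuous step input, C/C₀ ≈ ½·erfc((x−vt)/(2√(Dt))).
vt = 1.66 × 88.9 = 147.574 m and 2√(Dt) = 2√(0.0232 × 88.9) = 2.872 m.
Argument (x−vt)/(2√(Dt)) = (148 − 147.574)/2.872 = 0.1483; ½·erfc(0.1483) = 0.4169.
C = 5.95 × 0.4169 = 2.48 mg/L.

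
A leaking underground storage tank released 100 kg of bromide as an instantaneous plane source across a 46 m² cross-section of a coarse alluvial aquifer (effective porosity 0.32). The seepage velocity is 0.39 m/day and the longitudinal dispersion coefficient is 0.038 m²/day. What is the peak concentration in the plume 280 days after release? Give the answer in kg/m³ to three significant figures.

The peak of an instantaneous 1D plume sits at x = vt; there the Gaussian factor is 1 and C_max = M/(n_e·A·√(4πDt)), where n_e·A is the pore area the mass is dissolved in.
√(4πDt) = √(4π × 0.038 × 280) = 11.56 m, so C_max = 100/(0.32 × 46 × 11.56) = 0.588 kg/m³.

0.588 kg/m³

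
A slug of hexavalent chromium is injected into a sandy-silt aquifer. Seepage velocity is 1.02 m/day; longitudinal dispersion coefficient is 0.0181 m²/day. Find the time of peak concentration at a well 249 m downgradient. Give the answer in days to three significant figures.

244 days

For the 1D instantaneous-source solution, setting ∂C/∂t = 0 at fixed x gives v²t² + 2Dt − x² = 0, so t = (√(D² + v²x²) − D)/v².
√(D² + v²x²) = √(0.0181² + 1.02² × 249²) = 254.0; v² = 1.0404.
t = (254.0 − 0.0181)/1.0404 = 244 days (vs. the pure-advection estimate x/v = 244 d).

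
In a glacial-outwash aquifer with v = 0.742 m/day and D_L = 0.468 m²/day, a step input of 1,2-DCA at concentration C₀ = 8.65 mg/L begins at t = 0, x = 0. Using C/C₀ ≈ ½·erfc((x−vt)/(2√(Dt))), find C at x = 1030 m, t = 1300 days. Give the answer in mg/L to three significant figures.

For a continuous step input, C/C₀ ≈ ½·erfc((x−vt)/(2√(Dt))).
vt = 0.742 × 1300 = 964.6 m and 2√(Dt) = 2√(0.468 × 1300) = 49.33 m.
Argument (x−vt)/(2√(Dt)) = (1030 − 964.6)/49.33 = 1.326; ½·erfc(1.326) = 0.03038.
C = 8.65 × 0.03038 = 0.263 mg/L.

0.263 mg/L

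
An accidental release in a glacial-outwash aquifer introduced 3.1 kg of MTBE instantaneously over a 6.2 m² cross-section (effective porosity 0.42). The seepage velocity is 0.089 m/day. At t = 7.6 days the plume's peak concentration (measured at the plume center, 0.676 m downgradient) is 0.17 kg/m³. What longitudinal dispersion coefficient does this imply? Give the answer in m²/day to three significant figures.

At the plume center C_max = M/(n_e·A·√(4πDt)), so D = M²/(4πt·(n_e·A·C_max)²).
n_e·A·C_max = 0.42 × 6.2 × 0.17 = 0.4427 kg/m.
D = 3.1²/(4π × 7.6 × 0.4427²) = 0.513 m²/day.

0.513 m²/day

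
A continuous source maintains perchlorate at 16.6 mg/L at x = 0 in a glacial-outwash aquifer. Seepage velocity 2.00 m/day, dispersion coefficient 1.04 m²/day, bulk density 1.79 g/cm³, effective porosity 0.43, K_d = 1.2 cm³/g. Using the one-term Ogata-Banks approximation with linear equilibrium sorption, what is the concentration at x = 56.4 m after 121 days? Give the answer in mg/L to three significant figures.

Retardation factor R = 1 + ρ_b·K_d/n = 1 + 1.79 × 1.2/0.43 = 5.995.
Sorption retards both mechanisms: v_R = v/R = 0.3336 m/day, D_R = D/R = 0.1735 m²/day.
v_R·t = 0.3336 × 121 = 40.3656 m; 2√(D_R t) = 9.164 m; argument = (56.4 − 40.3656)/9.164 = 1.750.
C = C₀ × ½·erfc(1.750) = 16.6 × 0.006664 = 0.111 mg/L.

0.111 mg/L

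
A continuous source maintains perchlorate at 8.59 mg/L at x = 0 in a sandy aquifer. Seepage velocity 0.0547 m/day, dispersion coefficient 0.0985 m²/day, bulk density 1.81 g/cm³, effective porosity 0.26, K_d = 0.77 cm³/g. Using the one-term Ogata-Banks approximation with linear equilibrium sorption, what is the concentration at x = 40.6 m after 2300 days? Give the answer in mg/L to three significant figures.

Retardation factor R = 1 + ρ_b·K_d/n = 1 + 1.81 × 0.77/0.26 = 6.360.
Sorption retards both mechanisms: v_R = v/R = 0.008601 m/day, D_R = D/R = 0.01549 m²/day.
v_R·t = 0.008601 × 2300 = 19.7823 m; 2√(D_R t) = 11.94 m; argument = (40.6 − 19.7823)/11.94 = 1.744.
C = C₀ × ½·erfc(1.744) = 8.59 × 0.006824 = 0.0586 mg/L.

0.0586 mg/L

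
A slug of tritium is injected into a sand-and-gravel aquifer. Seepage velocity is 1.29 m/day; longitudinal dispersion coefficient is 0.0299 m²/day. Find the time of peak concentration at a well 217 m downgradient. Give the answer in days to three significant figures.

168 days

For the 1D instantaneous-source solution, setting ∂C/∂t = 0 at fixed x gives v²t² + 2Dt − x² = 0, so t = (√(D² + v²x²) − D)/v².
√(D² + v²x²) = √(0.0299² + 1.29² × 217²) = 279.9; v² = 1.6641.
t = (279.9 − 0.0299)/1.6641 = 168 days (vs. the pure-advection estimate x/v = 168 d).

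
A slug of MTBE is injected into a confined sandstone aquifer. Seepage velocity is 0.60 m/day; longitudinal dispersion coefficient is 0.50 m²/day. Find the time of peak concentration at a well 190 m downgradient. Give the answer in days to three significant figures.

For the 1D instantaneous-source solution, setting ∂C/∂t = 0 at fixed x gives v²t² + 2Dt − x² = 0, so t = (√(D² + v²x²) − D)/v².
√(D² + v²x²) = √(0.50² + 0.60² × 190²) = 114.0; v² = 0.36.
t = (114.0 − 0.50)/0.36 = 315 days (vs. the pure-advection estimate x/v = 317 d).

315 days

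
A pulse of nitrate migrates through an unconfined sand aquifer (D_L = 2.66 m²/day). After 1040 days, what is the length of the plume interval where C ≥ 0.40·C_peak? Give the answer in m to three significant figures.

201 m

The plume is Gaussian with σ = √(2Dt) = √(2 × 2.66 × 1040) = 74.38 m.
C/C_peak = exp(−Δx²/(2σ²)) = 0.40 ⇒ Δx = σ·√(−2 ln 0.40) = 74.38 × 1.354 = 100.7 m.
Width = 2Δx = 201 m.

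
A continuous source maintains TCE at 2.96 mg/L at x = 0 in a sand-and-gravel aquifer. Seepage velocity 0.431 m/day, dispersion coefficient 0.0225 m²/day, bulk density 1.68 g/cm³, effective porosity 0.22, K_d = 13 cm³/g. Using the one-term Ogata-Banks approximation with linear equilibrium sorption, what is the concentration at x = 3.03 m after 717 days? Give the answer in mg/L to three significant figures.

1.59 mg/L

Retardation factor R = 1 + ρ_b·K_d/n = 1 + 1.68 × 13/0.22 = 100.3.
Sorption retards both mechanisms: v_R = v/R = 0.004297 m/day, D_R = D/R = 0.0002243 m²/day.
v_R·t = 0.004297 × 717 = 3.080949 m; 2√(D_R t) = 0.8021 m; argument = (3.03 − 3.080949)/0.8021 = -0.06352.
C = C₀ × ½·erfc(-0.06352) = 2.96 × 0.5358 = 1.59 mg/L.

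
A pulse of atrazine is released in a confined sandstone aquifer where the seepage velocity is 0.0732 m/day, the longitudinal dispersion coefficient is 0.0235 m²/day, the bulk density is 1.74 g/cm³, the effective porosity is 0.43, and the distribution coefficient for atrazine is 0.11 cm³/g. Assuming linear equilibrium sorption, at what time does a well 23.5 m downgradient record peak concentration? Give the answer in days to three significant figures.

Retardation factor R = 1 + ρ_b·K_d/n = 1 + 1.74 × 0.11/0.43 = 1.445.
Sorption retards both mechanisms: v_R = v/R = 0.05066 m/day, D_R = D/R = 0.01626 m²/day.
Peak time from v_R²t² + 2D_R t − x² = 0: t = (√(D_R² + v_R²x²) − D_R)/v_R².
√(D_R² + v_R²x²) = √(0.01626² + 0.05066² × 23.5²) = 1.191; v_R² = 0.002566.
t = (1.191 − 0.01626)/0.002566 = 458 days.

458 days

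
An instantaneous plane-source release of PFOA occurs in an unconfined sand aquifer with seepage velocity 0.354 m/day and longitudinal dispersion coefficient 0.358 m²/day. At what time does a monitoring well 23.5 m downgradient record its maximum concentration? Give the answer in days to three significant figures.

For the 1D instantaneous-source solution, setting ∂C/∂t = 0 at fixed x gives v²t² + 2Dt − x² = 0, so t = (√(D² + v²x²) − D)/v².
√(D² + v²x²) = √(0.358² + 0.354² × 23.5²) = 8.327; v² = 0.125316.
t = (8.327 − 0.358)/0.125316 = 63.6 days (vs. the pure-advection estimate x/v = 66.4 d).

63.6 days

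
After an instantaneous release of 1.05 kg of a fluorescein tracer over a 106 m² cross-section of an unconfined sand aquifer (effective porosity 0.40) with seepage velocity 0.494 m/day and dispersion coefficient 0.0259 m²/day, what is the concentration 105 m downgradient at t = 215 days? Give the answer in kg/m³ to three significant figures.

For an instantaneous plane source, C(x,t) = M/(n_e·A·√(4πDt)) · exp(−(x−vt)²/(4Dt)), with n_e·A the pore (flow) area.
Plume center vt = 0.494 × 215 = 106.21 m, so the well at 105 m is 1.21 m upgradient of the peak.
√(4πDt) = 8.365 m, giving peak height M/(n_e·A·√(4πDt)) = 1.05/(0.40 × 106 × 8.365) = 0.002960 kg/m³.
(x−vt)²/(4Dt) = (-1.21)²/(4 × 0.0259 × 215) = 0.06573; exp(−0.06573) = 0.9364.
C = 0.002960 × 0.9364 = 0.00277 kg/m³.

0.00277 kg/m³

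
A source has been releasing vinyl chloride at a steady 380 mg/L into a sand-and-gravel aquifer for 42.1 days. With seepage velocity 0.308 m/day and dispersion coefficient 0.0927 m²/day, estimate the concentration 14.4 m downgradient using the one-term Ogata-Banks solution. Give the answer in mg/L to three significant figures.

For a continuous step input, C/C₀ ≈ ½·erfc((x−vt)/(2√(Dt))).
vt = 0.308 × 42.1 = 12.9668 m and 2√(Dt) = 2√(0.0927 × 42.1) = 3.951 m.
Argument (x−vt)/(2√(Dt)) = (14.4 − 12.9668)/3.951 = 0.3627; ½·erfc(0.3627) = 0.3040.
C = 380 × 0.3040 = 116 mg/L.

116 mg/L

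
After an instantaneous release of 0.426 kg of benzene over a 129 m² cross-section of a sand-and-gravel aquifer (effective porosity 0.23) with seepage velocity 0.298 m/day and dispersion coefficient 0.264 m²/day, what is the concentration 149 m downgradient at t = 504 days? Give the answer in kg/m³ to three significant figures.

0.000350 kg/m³

For an instantaneous plane source, C(x,t) = M/(n_e·A·√(4πDt)) · exp(−(x−vt)²/(4Dt)), with n_e·A the pore (flow) area.
Plume center vt = 0.298 × 504 = 150.192 m, so the well at 149 m is 1.192 m upgradient of the peak.
√(4πDt) = 40.89 m, giving peak height M/(n_e·A·√(4πDt)) = 0.426/(0.23 × 129 × 40.89) = 0.0003511 kg/m³.
(x−vt)²/(4Dt) = (-1.192)²/(4 × 0.264 × 504) = 0.002670; exp(−0.002670) = 0.9973.
C = 0.0003511 × 0.9973 = 0.000350 kg/m³.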